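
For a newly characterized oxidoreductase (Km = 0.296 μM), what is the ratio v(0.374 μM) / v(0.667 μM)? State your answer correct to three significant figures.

0.806

The fractional saturations are [S]/(Km+[S]) = 0.667/0.9630 = 0.6926 and 0.374/0.6700 = 0.5582.
v₂/v₁ is just their ratio: 0.5582/0.6926 = 0.806.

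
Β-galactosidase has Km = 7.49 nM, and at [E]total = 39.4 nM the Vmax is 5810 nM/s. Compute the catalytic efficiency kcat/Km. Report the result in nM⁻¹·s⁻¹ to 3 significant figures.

kcat = Vmax/[E]total = 5810/39.4 = 147 s⁻¹.
kcat/Km = 147/7.49 = 19.7 nM⁻¹·s⁻¹.

19.7 nM⁻¹·s⁻¹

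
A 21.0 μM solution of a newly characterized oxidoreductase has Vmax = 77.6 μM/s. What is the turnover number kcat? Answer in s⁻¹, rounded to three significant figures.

kcat = Vmax/[E]total = 77.6 μM/s / 21.0 μM = 3.70 s⁻¹.

3.70 s⁻¹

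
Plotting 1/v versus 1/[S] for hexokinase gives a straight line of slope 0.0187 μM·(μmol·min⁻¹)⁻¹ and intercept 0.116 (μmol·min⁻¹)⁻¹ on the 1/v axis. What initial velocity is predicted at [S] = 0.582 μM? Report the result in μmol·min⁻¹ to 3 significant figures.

6.75 μmol·min⁻¹

The y-intercept is 1/Vmax, so Vmax = 1/0.116 = 8.62 μmol·min⁻¹.
The slope is Km/Vmax, so Km = 0.0187 × 8.62 = 0.161 μM.
Then v = 8.62 × 0.582/(0.161 + 0.582) = 6.75 μmol·min⁻¹.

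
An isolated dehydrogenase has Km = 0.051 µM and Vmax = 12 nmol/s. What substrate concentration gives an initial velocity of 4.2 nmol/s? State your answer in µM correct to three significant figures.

The required fractional saturation is v/Vmax = 4.2/12 = 0.3500.
Then [S]/(Km+[S]) = 0.3500 ⇒ [S] = 0.051 × 0.3500/(1 − 0.3500) = 0.0275 µM.

0.0275 µM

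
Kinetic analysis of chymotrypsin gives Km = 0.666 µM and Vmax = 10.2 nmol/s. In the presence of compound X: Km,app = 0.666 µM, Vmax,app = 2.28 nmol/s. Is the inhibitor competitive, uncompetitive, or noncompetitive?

noncompetitive

Vmax decreases (10.2 → 2.28 nmol/s) while Km is unchanged — pure noncompetitive inhibition.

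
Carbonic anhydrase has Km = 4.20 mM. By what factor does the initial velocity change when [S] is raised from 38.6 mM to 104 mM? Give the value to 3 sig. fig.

1.07

Since Vmax cancels, v₂/v₁ = [S]₂(Km+[S]₁) / [S]₁(Km+[S]₂).
= 104×(4.20+38.6) / (38.6×(4.20+104)) = 4451/4177 = 1.07.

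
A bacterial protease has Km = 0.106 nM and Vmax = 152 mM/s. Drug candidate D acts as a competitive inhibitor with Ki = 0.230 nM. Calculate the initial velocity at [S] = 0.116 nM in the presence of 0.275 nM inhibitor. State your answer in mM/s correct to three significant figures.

With α = 1 + [I]/Ki = 1 + 0.275/0.230 = 2.196, the competitive rate law is v = Vmax[S] / (αKm + [S]).
v = 152×0.116 / (2.196×0.106 + 0.116) = 17.63/0.3487 = 50.6 mM/s.

50.6 mM/s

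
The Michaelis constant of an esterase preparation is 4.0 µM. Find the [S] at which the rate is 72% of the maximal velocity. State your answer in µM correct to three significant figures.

v/Vmax = [S]/(Km+[S]) = 0.72, so [S] = Km·0.72/(1 − 0.72) = 4.0 × 2.571.
[S] = 10.3 µM.

10.3 µM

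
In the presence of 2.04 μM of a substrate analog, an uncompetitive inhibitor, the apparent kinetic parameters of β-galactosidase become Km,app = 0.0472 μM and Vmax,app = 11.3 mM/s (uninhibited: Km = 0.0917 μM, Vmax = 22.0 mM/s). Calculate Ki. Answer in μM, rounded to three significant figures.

Uncompetitive: Vmax,app = Vmax/α (and Km,app = Km/α) with α = 1 + [I]/Ki.
α = Vmax/Vmax,app = 22.0/11.3 = 1.947.
Ki = [I]/(α − 1) = 2.04/0.9469 = 2.15 μM.

2.15 μM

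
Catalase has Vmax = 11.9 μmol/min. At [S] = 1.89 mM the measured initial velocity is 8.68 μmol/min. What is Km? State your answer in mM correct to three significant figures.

v/Vmax = 8.68/11.9 = 0.7294 = [S]/(Km+[S]).
So Km + [S] = [S]/0.7294 = 2.591 mM, giving Km = 2.591 − 1.89 = 0.701 mM.

0.701 mM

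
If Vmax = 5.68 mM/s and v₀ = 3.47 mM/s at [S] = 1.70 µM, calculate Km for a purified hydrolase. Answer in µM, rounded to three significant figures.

From v = Vmax[S]/(Km+[S]), Km = [S](Vmax − v)/v.
Km = 1.70 × (5.68 − 3.47) / 3.47 = 3.757/3.47 = 1.08 µM.

1.08 µM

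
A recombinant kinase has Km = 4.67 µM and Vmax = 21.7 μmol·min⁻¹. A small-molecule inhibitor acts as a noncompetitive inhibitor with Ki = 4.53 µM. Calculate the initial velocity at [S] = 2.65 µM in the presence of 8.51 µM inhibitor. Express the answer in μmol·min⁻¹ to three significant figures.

With α = 1 + [I]/Ki = 1 + 8.51/4.53 = 2.879, the noncompetitive rate law is v = (Vmax/α)·[S] / (Km + [S]).
v = (21.7/2.879)×2.65 / (4.67 + 2.65) = 19.98/7.320 = 2.73 μmol·min⁻¹.

2.73 μmol·min⁻¹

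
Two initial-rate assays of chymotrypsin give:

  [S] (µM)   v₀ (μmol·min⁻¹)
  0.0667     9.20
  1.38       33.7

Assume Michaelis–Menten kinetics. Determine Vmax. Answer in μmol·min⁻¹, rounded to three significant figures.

In reciprocal form, 1/v = (Km/Vmax)·(1/[S]) + 1/Vmax. The two points give (1/[S], 1/v) = (14.99, 0.1087) and (0.7246, 0.02967).
Slope = (0.1087 − 0.02967)/(14.99 − 0.7246) = 0.005538; intercept = 0.1087 − 0.005538×14.99 = 0.02566.
Vmax = 1/intercept = 39.0 μmol·min⁻¹; Km = slope × Vmax = 0.005538 × 39.0 = 0.216 µM.

39.0 μmol·min⁻¹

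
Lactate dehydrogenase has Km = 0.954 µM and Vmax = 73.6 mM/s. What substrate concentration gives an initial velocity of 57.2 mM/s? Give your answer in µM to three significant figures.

The required fractional saturation is v/Vmax = 57.2/73.6 = 0.7772.
Then [S]/(Km+[S]) = 0.7772 ⇒ [S] = 0.954 × 0.7772/(1 − 0.7772) = 3.33 µM.

3.33 µM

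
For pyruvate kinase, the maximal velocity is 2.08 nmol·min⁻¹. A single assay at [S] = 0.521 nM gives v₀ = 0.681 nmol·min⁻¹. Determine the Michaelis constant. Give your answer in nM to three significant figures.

v/Vmax = 0.681/2.08 = 0.3274 = [S]/(Km+[S]).
So Km + [S] = [S]/0.3274 = 1.591 nM, giving Km = 1.591 − 0.521 = 1.07 nM.

1.07 nM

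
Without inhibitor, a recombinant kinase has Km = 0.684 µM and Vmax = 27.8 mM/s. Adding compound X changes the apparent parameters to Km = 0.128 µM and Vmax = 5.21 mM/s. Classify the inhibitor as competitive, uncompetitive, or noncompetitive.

uncompetitive

Both Km and Vmax decrease by the same factor (~5.34-fold) — characteristic of uncompetitive inhibition.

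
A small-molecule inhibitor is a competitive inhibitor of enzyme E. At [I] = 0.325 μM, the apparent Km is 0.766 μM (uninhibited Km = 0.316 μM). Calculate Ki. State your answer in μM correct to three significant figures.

Competitive: Km,app = α·Km with α = 1 + [I]/Ki.
α = Km,app/Km = 0.766/0.316 = 2.424.
Since α = 1 + [I]/Ki, [I]/Ki = 2.424 − 1 = 1.424 and Ki = 0.325/1.424 = 0.228 μM.

0.228 μM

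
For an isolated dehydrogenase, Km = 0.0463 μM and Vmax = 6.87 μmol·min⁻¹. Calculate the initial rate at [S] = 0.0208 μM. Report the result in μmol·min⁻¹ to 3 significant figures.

2.13 μmol·min⁻¹

v = Vmax·[S]/(Km + [S]) = 6.87 × 0.0208 / (0.0463 + 0.0208)
  = 0.1429 / 0.06710 = 2.13 μmol·min⁻¹.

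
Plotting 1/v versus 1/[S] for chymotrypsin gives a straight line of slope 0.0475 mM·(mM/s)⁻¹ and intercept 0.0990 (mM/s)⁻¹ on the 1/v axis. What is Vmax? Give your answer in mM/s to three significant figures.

The y-intercept of a Lineweaver–Burk plot equals 1/Vmax, so Vmax = 1/0.0990 = 10.1 mM/s.

10.1 mM/s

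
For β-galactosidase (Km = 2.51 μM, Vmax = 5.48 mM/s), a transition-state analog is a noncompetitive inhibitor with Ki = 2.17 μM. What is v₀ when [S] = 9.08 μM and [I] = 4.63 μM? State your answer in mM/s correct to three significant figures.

α = 1 + [I]/Ki = 1 + 4.63/2.17 = 3.134.
For a noncompetitive inhibitor, Vmax is reduced to Vmax/α while Km is unchanged: Km,app = 2.51 μM, Vmax,app = 1.75 mM/s.
v = Vmax,app·[S]/(Km,app + [S]) = 1.75 × 9.08/(2.51 + 9.08) = 1.37 mM/s.

1.37 mM/s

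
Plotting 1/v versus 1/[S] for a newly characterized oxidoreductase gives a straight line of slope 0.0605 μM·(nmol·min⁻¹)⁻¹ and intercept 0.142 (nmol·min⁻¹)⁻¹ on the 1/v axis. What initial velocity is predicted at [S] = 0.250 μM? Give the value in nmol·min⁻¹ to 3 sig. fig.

2.60 nmol·min⁻¹

The y-intercept is 1/Vmax, so Vmax = 1/0.142 = 7.04 nmol·min⁻¹.
The slope is Km/Vmax, so Km = 0.0605 × 7.04 = 0.426 μM.
Then v = 7.04 × 0.250/(0.426 + 0.250) = 2.60 nmol·min⁻¹.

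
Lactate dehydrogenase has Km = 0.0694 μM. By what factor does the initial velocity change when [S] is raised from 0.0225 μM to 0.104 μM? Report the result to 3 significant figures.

2.45

The fractional saturations are [S]/(Km+[S]) = 0.0225/0.09190 = 0.2448 and 0.104/0.1734 = 0.5998.
v₂/v₁ is just their ratio: 0.5998/0.2448 = 2.45.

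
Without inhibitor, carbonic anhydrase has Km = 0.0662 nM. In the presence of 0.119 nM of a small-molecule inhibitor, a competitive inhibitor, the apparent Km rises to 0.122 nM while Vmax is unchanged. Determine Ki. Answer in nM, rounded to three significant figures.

0.141 nM

Competitive: Km,app = α·Km with α = 1 + [I]/Ki.
α = Km,app/Km = 0.122/0.0662 = 1.843.
Since α = 1 + [I]/Ki, [I]/Ki = 1.843 − 1 = 0.8429 and Ki = 0.119/0.8429 = 0.141 nM.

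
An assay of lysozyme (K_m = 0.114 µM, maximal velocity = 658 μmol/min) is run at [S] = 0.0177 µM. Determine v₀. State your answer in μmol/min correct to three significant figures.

[S]/(Km+[S]) = 0.0177/0.1317 = 0.1344, the fractional saturation.
v = 0.1344 × Vmax = 0.1344 × 658 = 88.4 μmol/min.

88.4 μmol/min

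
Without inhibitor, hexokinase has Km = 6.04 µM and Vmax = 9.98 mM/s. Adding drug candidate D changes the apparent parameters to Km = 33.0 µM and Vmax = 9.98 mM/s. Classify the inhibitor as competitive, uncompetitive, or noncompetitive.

Km increases (6.04 → 33.0 µM) while Vmax is unchanged — the hallmark of competitive inhibition.

competitive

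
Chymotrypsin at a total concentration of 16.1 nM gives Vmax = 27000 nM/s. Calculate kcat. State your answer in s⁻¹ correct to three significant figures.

kcat = Vmax/[E]total = 27000 nM/s / 16.1 nM = 1680 s⁻¹.

1680 s⁻¹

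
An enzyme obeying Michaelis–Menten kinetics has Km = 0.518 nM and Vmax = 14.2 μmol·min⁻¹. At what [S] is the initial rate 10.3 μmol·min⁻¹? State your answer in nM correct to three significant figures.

1.37 nM

Rearranging v = Vmax[S]/(Km+[S]) gives [S] = Km·v/(Vmax − v).
[S] = 0.518 × 10.3 / (14.2 − 10.3) = 5.335/3.900 = 1.37 nM.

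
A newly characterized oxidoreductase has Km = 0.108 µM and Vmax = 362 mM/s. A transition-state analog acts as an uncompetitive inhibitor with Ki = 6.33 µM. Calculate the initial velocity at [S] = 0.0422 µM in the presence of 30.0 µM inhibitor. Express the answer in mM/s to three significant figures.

43.6 mM/s

With α = 1 + [I]/Ki = 1 + 30.0/6.33 = 5.739, the uncompetitive rate law is v = (Vmax/α)·[S] / (Km/α + [S]).
v = (362/5.739)×0.0422 / (0.108/5.739 + 0.0422) = 2.662/0.06102 = 43.6 mM/s.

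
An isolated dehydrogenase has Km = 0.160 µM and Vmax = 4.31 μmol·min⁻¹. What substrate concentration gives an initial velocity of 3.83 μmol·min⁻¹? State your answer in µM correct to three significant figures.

1.28 µM

The required fractional saturation is v/Vmax = 3.83/4.31 = 0.8886.
Then [S]/(Km+[S]) = 0.8886 ⇒ [S] = 0.160 × 0.8886/(1 − 0.8886) = 1.28 µM.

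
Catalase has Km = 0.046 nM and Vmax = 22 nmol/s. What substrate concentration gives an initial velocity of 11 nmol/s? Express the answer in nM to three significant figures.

The required fractional saturation is v/Vmax = 11/22 = 0.5000.
Then [S]/(Km+[S]) = 0.5000 ⇒ [S] = 0.046 × 0.5000/(1 − 0.5000) = 0.0460 nM.

0.0460 nM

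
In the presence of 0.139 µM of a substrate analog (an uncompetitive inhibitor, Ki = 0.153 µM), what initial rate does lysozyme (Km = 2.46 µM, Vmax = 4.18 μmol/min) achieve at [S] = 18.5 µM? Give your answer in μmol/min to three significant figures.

2.05 μmol/min

With α = 1 + [I]/Ki = 1 + 0.139/0.153 = 1.908, the uncompetitive rate law is v = (Vmax/α)·[S] / (Km/α + [S]).
v = (4.18/1.908)×18.5 / (2.46/1.908 + 18.5) = 40.52/19.79 = 2.05 μmol/min.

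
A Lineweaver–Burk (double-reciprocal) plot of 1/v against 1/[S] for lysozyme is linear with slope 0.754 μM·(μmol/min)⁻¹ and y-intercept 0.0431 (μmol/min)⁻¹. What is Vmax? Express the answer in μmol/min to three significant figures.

23.2 μmol/min

The y-intercept of a Lineweaver–Burk plot equals 1/Vmax, so Vmax = 1/0.0431 = 23.2 μmol/min.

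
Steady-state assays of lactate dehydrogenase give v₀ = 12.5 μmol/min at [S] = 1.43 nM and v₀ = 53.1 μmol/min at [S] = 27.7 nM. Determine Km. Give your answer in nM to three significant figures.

From v = Vmax[S]/(Km+[S]), each point gives Vmax = v(Km+[S])/[S].
Equating: 12.5(Km+1.43)/1.43 = 53.1(Km+27.7)/27.7.
8.741·Km + 12.5 = 1.917·Km + 53.1, so (8.741 − 1.917)·Km = 53.1 − 12.5.
Km = 40.60/6.824 = 5.95 nM; then Vmax = 12.5(5.95+1.43)/1.43 = 64.5 μmol/min.

5.95 nM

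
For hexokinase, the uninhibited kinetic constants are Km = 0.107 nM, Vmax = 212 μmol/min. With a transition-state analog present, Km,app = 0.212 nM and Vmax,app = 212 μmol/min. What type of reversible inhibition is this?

Km increases (0.107 → 0.212 nM) while Vmax is unchanged — the hallmark of competitive inhibition.

competitive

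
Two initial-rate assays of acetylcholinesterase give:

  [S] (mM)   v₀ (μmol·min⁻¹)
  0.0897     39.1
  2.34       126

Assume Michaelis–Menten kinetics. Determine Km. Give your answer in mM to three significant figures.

0.227 mM

In reciprocal form, 1/v = (Km/Vmax)·(1/[S]) + 1/Vmax. The two points give (1/[S], 1/v) = (11.15, 0.02558) and (0.4274, 0.007937).
Slope = (0.02558 − 0.007937)/(11.15 − 0.4274) = 0.001645; intercept = 0.02558 − 0.001645×11.15 = 0.007233.
Vmax = 1/intercept = 138 μmol·min⁻¹; Km = slope × Vmax = 0.001645 × 138 = 0.227 mM.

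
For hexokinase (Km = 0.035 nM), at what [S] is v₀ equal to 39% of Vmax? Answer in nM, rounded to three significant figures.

0.0224 nM

v/Vmax = [S]/(Km+[S]) = 0.39, so [S] = Km·0.39/(1 − 0.39) = 0.035 × 0.6393.
[S] = 0.0224 nM.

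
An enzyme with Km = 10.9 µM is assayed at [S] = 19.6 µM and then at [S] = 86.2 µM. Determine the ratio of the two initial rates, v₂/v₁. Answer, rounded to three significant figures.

1.38

Since Vmax cancels, v₂/v₁ = [S]₂(Km+[S]₁) / [S]₁(Km+[S]₂).
= 86.2×(10.9+19.6) / (19.6×(10.9+86.2)) = 2629/1903 = 1.38.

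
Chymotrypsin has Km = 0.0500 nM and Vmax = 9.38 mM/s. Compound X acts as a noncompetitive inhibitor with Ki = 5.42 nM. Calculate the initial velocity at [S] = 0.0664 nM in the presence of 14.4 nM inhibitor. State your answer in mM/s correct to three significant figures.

α = 1 + [I]/Ki = 1 + 14.4/5.42 = 3.657.
For a noncompetitive inhibitor, Vmax is reduced to Vmax/α while Km is unchanged: Km,app = 0.0500 nM, Vmax,app = 2.57 mM/s.
v = Vmax,app·[S]/(Km,app + [S]) = 2.57 × 0.0664/(0.0500 + 0.0664) = 1.46 mM/s.

1.46 mM/s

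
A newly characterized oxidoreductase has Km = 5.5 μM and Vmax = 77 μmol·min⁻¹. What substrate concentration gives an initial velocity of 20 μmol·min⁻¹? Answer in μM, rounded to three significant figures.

Rearranging v = Vmax[S]/(Km+[S]) gives [S] = Km·v/(Vmax − v).
[S] = 5.5 × 20 / (77 − 20) = 110.0/57.00 = 1.93 μM.

1.93 μM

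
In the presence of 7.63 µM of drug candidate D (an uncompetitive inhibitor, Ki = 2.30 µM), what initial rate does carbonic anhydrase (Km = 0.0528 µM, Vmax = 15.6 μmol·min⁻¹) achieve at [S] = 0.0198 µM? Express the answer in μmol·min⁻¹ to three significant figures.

With α = 1 + [I]/Ki = 1 + 7.63/2.30 = 4.317, the uncompetitive rate law is v = (Vmax/α)·[S] / (Km/α + [S]).
v = (15.6/4.317)×0.0198 / (0.0528/4.317 + 0.0198) = 0.07154/0.03203 = 2.23 μmol·min⁻¹.

2.23 μmol·min⁻¹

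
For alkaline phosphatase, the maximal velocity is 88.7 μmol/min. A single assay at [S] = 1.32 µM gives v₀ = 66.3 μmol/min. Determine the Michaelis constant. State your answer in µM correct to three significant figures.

0.446 µM

From v = Vmax[S]/(Km+[S]), Km = [S](Vmax − v)/v.
Km = 1.32 × (88.7 − 66.3) / 66.3 = 29.57/66.3 = 0.446 µM.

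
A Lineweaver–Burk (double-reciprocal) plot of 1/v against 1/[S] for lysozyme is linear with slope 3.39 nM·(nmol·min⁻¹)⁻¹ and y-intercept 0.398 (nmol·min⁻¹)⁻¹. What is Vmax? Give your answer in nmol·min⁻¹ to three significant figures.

2.51 nmol·min⁻¹

The y-intercept of a Lineweaver–Burk plot equals 1/Vmax, so Vmax = 1/0.398 = 2.51 nmol·min⁻¹.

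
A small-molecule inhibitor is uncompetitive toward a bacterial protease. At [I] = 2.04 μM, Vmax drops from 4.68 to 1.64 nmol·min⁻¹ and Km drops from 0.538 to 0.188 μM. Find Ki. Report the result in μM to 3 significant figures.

1.10 μM

Uncompetitive: Vmax,app = Vmax/α (and Km,app = Km/α) with α = 1 + [I]/Ki.
α = Vmax/Vmax,app = 4.68/1.64 = 2.854.
Since α = 1 + [I]/Ki, [I]/Ki = 2.854 − 1 = 1.854 and Ki = 2.04/1.854 = 1.10 μM.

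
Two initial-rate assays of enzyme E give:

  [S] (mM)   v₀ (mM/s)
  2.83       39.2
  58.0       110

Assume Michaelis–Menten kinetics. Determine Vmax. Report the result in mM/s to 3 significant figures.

In reciprocal form, 1/v = (Km/Vmax)·(1/[S]) + 1/Vmax. The two points give (1/[S], 1/v) = (0.3534, 0.02551) and (0.01724, 0.009091).
Slope = (0.02551 − 0.009091)/(0.3534 − 0.01724) = 0.04885; intercept = 0.02551 − 0.04885×0.3534 = 0.008249.
Vmax = 1/intercept = 121 mM/s; Km = slope × Vmax = 0.04885 × 121 = 5.92 mM.

121 mM/s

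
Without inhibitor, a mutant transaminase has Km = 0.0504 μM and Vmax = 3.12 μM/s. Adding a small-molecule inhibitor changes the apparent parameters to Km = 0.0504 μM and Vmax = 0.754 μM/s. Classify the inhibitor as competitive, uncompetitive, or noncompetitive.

Vmax decreases (3.12 → 0.754 μM/s) while Km is unchanged — pure noncompetitive inhibition.

noncompetitive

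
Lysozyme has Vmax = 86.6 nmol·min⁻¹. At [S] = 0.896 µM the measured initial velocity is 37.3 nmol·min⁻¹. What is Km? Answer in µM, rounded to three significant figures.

1.18 µM

v/Vmax = 37.3/86.6 = 0.4307 = [S]/(Km+[S]).
So Km + [S] = [S]/0.4307 = 2.080 µM, giving Km = 2.080 − 0.896 = 1.18 µM.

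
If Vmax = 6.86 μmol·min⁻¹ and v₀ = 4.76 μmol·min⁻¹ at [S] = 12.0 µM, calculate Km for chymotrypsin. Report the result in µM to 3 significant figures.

From v = Vmax[S]/(Km+[S]), Km = [S](Vmax − v)/v.
Km = 12.0 × (6.86 − 4.76) / 4.76 = 25.20/4.76 = 5.29 µM.

5.29 µM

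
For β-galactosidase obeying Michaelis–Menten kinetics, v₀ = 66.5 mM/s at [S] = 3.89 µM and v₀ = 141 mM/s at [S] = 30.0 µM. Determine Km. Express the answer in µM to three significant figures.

From v = Vmax[S]/(Km+[S]), each point gives Vmax = v(Km+[S])/[S].
Equating: 66.5(Km+3.89)/3.89 = 141(Km+30.0)/30.0.
17.10·Km + 66.5 = 4.700·Km + 141, so (17.10 − 4.700)·Km = 141 − 66.5.
Km = 74.50/12.40 = 6.01 µM; then Vmax = 66.5(6.01+3.89)/3.89 = 169 mM/s.

6.01 µM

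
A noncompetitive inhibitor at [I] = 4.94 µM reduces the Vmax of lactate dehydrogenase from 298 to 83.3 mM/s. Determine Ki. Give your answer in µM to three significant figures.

1.92 µM

Noncompetitive: Vmax,app = Vmax/α with α = 1 + [I]/Ki.
α = Vmax/Vmax,app = 298/83.3 = 3.577.
Since α = 1 + [I]/Ki, [I]/Ki = 3.577 − 1 = 2.577 and Ki = 4.94/2.577 = 1.92 µM.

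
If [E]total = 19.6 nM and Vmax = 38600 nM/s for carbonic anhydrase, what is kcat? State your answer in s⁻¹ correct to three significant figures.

1970 s⁻¹

kcat = Vmax/[E]total = 38600 nM/s / 19.6 nM = 1970 s⁻¹.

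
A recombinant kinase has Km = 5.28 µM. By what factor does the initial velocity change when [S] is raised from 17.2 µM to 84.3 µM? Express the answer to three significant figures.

Since Vmax cancels, v₂/v₁ = [S]₂(Km+[S]₁) / [S]₁(Km+[S]₂).
= 84.3×(5.28+17.2) / (17.2×(5.28+84.3)) = 1895/1541 = 1.23.

1.23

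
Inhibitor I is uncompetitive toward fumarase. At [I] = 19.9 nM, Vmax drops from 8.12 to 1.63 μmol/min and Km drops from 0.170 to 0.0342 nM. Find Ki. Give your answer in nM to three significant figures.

5.00 nM

Uncompetitive: Vmax,app = Vmax/α (and Km,app = Km/α) with α = 1 + [I]/Ki.
α = Vmax/Vmax,app = 8.12/1.63 = 4.982.
Since α = 1 + [I]/Ki, [I]/Ki = 4.982 − 1 = 3.982 and Ki = 19.9/3.982 = 5.00 nM.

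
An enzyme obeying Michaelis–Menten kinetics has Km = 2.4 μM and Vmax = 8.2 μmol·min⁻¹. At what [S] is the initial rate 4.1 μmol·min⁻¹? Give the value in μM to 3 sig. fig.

2.40 μM

The required fractional saturation is v/Vmax = 4.1/8.2 = 0.5000.
Then [S]/(Km+[S]) = 0.5000 ⇒ [S] = 2.4 × 0.5000/(1 − 0.5000) = 2.40 μM.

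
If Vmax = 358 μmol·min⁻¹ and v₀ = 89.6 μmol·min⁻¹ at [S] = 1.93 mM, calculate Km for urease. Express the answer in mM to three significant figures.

5.78 mM

v/Vmax = 89.6/358 = 0.2503 = [S]/(Km+[S]).
So Km + [S] = [S]/0.2503 = 7.711 mM, giving Km = 7.711 − 1.93 = 5.78 mM.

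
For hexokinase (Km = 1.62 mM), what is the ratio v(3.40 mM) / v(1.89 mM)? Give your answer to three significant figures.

The fractional saturations are [S]/(Km+[S]) = 1.89/3.510 = 0.5385 and 3.40/5.020 = 0.6773.
v₂/v₁ is just their ratio: 0.6773/0.5385 = 1.26.

1.26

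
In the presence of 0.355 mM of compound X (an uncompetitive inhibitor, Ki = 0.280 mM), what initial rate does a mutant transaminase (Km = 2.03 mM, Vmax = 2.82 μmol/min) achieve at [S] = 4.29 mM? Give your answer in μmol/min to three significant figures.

1.03 μmol/min

With α = 1 + [I]/Ki = 1 + 0.355/0.280 = 2.268, the uncompetitive rate law is v = (Vmax/α)·[S] / (Km/α + [S]).
v = (2.82/2.268)×4.29 / (2.03/2.268 + 4.29) = 5.334/5.185 = 1.03 μmol/min.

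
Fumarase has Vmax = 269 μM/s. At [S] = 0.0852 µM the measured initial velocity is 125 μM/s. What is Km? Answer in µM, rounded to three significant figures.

v/Vmax = 125/269 = 0.4647 = [S]/(Km+[S]).
So Km + [S] = [S]/0.4647 = 0.1834 µM, giving Km = 0.1834 − 0.0852 = 0.0982 µM.

0.0982 µM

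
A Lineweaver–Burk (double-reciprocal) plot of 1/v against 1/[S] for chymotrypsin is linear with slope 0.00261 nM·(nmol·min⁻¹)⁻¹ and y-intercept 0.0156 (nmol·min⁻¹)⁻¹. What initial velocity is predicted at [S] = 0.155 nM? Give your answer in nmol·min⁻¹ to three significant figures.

30.8 nmol·min⁻¹

The y-intercept is 1/Vmax, so Vmax = 1/0.0156 = 64.1 nmol·min⁻¹.
The slope is Km/Vmax, so Km = 0.00261 × 64.1 = 0.167 nM.
Then v = 64.1 × 0.155/(0.167 + 0.155) = 30.8 nmol·min⁻¹.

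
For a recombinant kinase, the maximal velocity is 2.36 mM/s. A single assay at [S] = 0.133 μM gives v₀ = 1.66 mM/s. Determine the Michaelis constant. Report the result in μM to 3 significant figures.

From v = Vmax[S]/(Km+[S]), Km = [S](Vmax − v)/v.
Km = 0.133 × (2.36 − 1.66) / 1.66 = 0.09310/1.66 = 0.0561 μM.

0.0561 μM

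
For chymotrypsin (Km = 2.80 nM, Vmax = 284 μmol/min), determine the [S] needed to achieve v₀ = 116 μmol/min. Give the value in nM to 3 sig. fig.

1.93 nM

The required fractional saturation is v/Vmax = 116/284 = 0.4085.
Then [S]/(Km+[S]) = 0.4085 ⇒ [S] = 2.80 × 0.4085/(1 − 0.4085) = 1.93 nM.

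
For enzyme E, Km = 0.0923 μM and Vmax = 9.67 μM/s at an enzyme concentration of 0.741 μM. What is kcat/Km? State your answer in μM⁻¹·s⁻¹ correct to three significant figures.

141 μM⁻¹·s⁻¹

kcat = Vmax/[E]total = 9.67/0.741 = 13.0 s⁻¹.
kcat/Km = 13.0/0.0923 = 141 μM⁻¹·s⁻¹.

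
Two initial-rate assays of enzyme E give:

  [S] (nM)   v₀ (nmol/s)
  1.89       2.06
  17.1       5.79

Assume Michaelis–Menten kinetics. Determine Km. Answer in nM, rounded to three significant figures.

4.96 nM

In reciprocal form, 1/v = (Km/Vmax)·(1/[S]) + 1/Vmax. The two points give (1/[S], 1/v) = (0.5291, 0.4854) and (0.05848, 0.1727).
Slope = (0.4854 − 0.1727)/(0.5291 − 0.05848) = 0.6645; intercept = 0.4854 − 0.6645×0.5291 = 0.1339.
Vmax = 1/intercept = 7.47 nmol/s; Km = slope × Vmax = 0.6645 × 7.47 = 4.96 nM.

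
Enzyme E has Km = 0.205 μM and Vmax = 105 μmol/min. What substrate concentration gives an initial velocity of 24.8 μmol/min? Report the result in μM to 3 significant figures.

The required fractional saturation is v/Vmax = 24.8/105 = 0.2362.
Then [S]/(Km+[S]) = 0.2362 ⇒ [S] = 0.205 × 0.2362/(1 − 0.2362) = 0.0634 μM.

0.0634 μM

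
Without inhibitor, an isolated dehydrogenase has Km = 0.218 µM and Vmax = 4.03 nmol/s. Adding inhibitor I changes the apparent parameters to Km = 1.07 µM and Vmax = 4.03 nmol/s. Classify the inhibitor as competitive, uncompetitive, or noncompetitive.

competitive

Km increases (0.218 → 1.07 µM) while Vmax is unchanged — the hallmark of competitive inhibition.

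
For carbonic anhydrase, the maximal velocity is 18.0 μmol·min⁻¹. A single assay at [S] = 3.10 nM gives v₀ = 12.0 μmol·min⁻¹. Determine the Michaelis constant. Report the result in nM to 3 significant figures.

v/Vmax = 12.0/18.0 = 0.6667 = [S]/(Km+[S]).
So Km + [S] = [S]/0.6667 = 4.650 nM, giving Km = 4.650 − 3.10 = 1.55 nM.

1.55 nM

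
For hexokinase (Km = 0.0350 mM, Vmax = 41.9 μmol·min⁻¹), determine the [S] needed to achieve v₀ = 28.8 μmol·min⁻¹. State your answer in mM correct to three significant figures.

0.0769 mM

The required fractional saturation is v/Vmax = 28.8/41.9 = 0.6874.
Then [S]/(Km+[S]) = 0.6874 ⇒ [S] = 0.0350 × 0.6874/(1 − 0.6874) = 0.0769 mM.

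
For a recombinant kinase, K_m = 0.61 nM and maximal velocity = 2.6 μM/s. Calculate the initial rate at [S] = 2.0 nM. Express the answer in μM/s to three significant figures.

[S]/(Km+[S]) = 2.0/2.610 = 0.7663, the fractional saturation.
v = 0.7663 × Vmax = 0.7663 × 2.6 = 1.99 μM/s.

1.99 μM/s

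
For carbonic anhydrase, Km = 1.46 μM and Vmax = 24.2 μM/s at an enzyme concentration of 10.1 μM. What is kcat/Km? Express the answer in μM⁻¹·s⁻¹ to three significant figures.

1.64 μM⁻¹·s⁻¹

kcat = Vmax/[E]total = 24.2/10.1 = 2.40 s⁻¹.
kcat/Km = 2.40/1.46 = 1.64 μM⁻¹·s⁻¹.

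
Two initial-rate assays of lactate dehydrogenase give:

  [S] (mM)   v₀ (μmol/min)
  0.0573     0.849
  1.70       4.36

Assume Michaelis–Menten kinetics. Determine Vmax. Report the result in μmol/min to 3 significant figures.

From v = Vmax[S]/(Km+[S]), each point gives Vmax = v(Km+[S])/[S].
Equating: 0.849(Km+0.0573)/0.0573 = 4.36(Km+1.70)/1.70.
14.82·Km + 0.849 = 2.565·Km + 4.36, so (14.82 − 2.565)·Km = 4.36 − 0.849.
Km = 3.511/12.25 = 0.287 mM; then Vmax = 0.849(0.287+0.0573)/0.0573 = 5.09 μmol/min.

5.09 μmol/min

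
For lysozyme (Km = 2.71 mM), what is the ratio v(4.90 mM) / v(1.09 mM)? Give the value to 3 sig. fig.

2.24

Since Vmax cancels, v₂/v₁ = [S]₂(Km+[S]₁) / [S]₁(Km+[S]₂).
= 4.90×(2.71+1.09) / (1.09×(2.71+4.90)) = 18.62/8.295 = 2.24.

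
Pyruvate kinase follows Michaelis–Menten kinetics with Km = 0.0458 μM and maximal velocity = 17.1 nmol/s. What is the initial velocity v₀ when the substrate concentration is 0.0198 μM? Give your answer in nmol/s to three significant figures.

5.16 nmol/s

[S]/(Km+[S]) = 0.0198/0.06560 = 0.3018, the fractional saturation.
v = 0.3018 × Vmax = 0.3018 × 17.1 = 5.16 nmol/s.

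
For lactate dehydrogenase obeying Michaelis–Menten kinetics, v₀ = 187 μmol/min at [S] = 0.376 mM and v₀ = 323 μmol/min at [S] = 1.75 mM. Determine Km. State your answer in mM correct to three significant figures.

0.435 mM

From v = Vmax[S]/(Km+[S]), each point gives Vmax = v(Km+[S])/[S].
Equating: 187(Km+0.376)/0.376 = 323(Km+1.75)/1.75.
497.3·Km + 187 = 184.6·Km + 323, so (497.3 − 184.6)·Km = 323 − 187.
Km = 136.0/312.8 = 0.435 mM; then Vmax = 187(0.435+0.376)/0.376 = 403 μmol/min.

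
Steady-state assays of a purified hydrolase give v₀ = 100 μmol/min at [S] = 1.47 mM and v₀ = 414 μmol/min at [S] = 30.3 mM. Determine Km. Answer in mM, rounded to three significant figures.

From v = Vmax[S]/(Km+[S]), each point gives Vmax = v(Km+[S])/[S].
Equating: 100(Km+1.47)/1.47 = 414(Km+30.3)/30.3.
68.03·Km + 100 = 13.66·Km + 414, so (68.03 − 13.66)·Km = 414 − 100.
Km = 314.0/54.36 = 5.78 mM; then Vmax = 100(5.78+1.47)/1.47 = 493 μmol/min.

5.78 mM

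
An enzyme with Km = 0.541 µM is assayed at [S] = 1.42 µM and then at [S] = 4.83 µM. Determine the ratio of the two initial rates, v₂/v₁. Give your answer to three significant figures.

Since Vmax cancels, v₂/v₁ = [S]₂(Km+[S]₁) / [S]₁(Km+[S]₂).
= 4.83×(0.541+1.42) / (1.42×(0.541+4.83)) = 9.472/7.627 = 1.24.

1.24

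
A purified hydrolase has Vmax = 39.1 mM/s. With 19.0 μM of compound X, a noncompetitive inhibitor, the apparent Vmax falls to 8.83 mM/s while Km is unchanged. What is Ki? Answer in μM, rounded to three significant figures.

Noncompetitive: Vmax,app = Vmax/α with α = 1 + [I]/Ki.
α = Vmax/Vmax,app = 39.1/8.83 = 4.428.
Ki = [I]/(α − 1) = 19.0/3.428 = 5.54 μM.

5.54 μM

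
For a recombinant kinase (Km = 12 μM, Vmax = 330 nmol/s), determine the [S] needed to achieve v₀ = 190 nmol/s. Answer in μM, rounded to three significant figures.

16.3 μM

Rearranging v = Vmax[S]/(Km+[S]) gives [S] = Km·v/(Vmax − v).
[S] = 12 × 190 / (330 − 190) = 2280/140.0 = 16.3 μM.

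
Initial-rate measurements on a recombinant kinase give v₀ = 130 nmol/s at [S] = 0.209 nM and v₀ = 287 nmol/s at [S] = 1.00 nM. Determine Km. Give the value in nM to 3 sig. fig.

0.469 nM

In reciprocal form, 1/v = (Km/Vmax)·(1/[S]) + 1/Vmax. The two points give (1/[S], 1/v) = (4.785, 0.007692) and (1.000, 0.003484).
Slope = (0.007692 − 0.003484)/(4.785 − 1.000) = 0.001112; intercept = 0.007692 − 0.001112×4.785 = 0.002372.
Vmax = 1/intercept = 422 nmol/s; Km = slope × Vmax = 0.001112 × 422 = 0.469 nM.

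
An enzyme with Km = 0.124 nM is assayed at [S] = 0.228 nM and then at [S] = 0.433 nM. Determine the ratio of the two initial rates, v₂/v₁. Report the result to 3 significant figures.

1.20

Since Vmax cancels, v₂/v₁ = [S]₂(Km+[S]₁) / [S]₁(Km+[S]₂).
= 0.433×(0.124+0.228) / (0.228×(0.124+0.433)) = 0.1524/0.1270 = 1.20.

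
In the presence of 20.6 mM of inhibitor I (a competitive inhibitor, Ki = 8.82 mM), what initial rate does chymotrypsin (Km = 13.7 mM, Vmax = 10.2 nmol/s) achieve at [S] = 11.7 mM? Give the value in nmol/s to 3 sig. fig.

2.08 nmol/s

With α = 1 + [I]/Ki = 1 + 20.6/8.82 = 3.336, the competitive rate law is v = Vmax[S] / (αKm + [S]).
v = 10.2×11.7 / (3.336×13.7 + 11.7) = 119.3/57.40 = 2.08 nmol/s.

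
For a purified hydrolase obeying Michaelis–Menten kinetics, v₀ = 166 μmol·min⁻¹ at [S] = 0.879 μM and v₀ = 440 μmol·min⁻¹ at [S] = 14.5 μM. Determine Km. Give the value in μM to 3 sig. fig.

1.73 μM

In reciprocal form, 1/v = (Km/Vmax)·(1/[S]) + 1/Vmax. The two points give (1/[S], 1/v) = (1.138, 0.006024) and (0.06897, 0.002273).
Slope = (0.006024 − 0.002273)/(1.138 − 0.06897) = 0.003510; intercept = 0.006024 − 0.003510×1.138 = 0.002031.
Vmax = 1/intercept = 492 μmol·min⁻¹; Km = slope × Vmax = 0.003510 × 492 = 1.73 μM.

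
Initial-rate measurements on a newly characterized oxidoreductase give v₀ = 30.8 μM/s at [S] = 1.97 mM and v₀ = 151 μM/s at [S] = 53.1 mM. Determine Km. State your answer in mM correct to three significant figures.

9.40 mM

In reciprocal form, 1/v = (Km/Vmax)·(1/[S]) + 1/Vmax. The two points give (1/[S], 1/v) = (0.5076, 0.03247) and (0.01883, 0.006623).
Slope = (0.03247 − 0.006623)/(0.5076 − 0.01883) = 0.05288; intercept = 0.03247 − 0.05288×0.5076 = 0.005627.
Vmax = 1/intercept = 178 μM/s; Km = slope × Vmax = 0.05288 × 178 = 9.40 mM.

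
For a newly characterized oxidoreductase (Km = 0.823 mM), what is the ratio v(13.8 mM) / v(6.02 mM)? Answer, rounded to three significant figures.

The fractional saturations are [S]/(Km+[S]) = 6.02/6.843 = 0.8797 and 13.8/14.62 = 0.9437.
v₂/v₁ is just their ratio: 0.9437/0.8797 = 1.07.

1.07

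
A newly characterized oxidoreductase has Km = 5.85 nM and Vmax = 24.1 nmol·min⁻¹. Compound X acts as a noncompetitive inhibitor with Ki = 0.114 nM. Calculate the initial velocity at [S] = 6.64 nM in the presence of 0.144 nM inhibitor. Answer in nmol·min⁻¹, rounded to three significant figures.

5.66 nmol·min⁻¹

α = 1 + [I]/Ki = 1 + 0.144/0.114 = 2.263.
For a noncompetitive inhibitor, Vmax is reduced to Vmax/α while Km is unchanged: Km,app = 5.85 nM, Vmax,app = 10.6 nmol·min⁻¹.
v = Vmax,app·[S]/(Km,app + [S]) = 10.6 × 6.64/(5.85 + 6.64) = 5.66 nmol·min⁻¹.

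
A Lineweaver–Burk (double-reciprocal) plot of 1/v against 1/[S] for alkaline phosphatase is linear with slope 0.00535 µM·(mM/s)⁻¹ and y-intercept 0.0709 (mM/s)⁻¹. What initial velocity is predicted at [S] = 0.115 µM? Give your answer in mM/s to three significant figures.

The y-intercept is 1/Vmax, so Vmax = 1/0.0709 = 14.1 mM/s.
The slope is Km/Vmax, so Km = 0.00535 × 14.1 = 0.0755 µM.
Then v = 14.1 × 0.115/(0.0755 + 0.115) = 8.52 mM/s.

8.52 mM/s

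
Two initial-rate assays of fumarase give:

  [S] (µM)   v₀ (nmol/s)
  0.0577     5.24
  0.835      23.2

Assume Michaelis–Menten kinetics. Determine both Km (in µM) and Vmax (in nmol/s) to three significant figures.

Km = 0.285 µM; Vmax = 31.1 nmol/s

From v = Vmax[S]/(Km+[S]), each point gives Vmax = v(Km+[S])/[S].
Equating: 5.24(Km+0.0577)/0.0577 = 23.2(Km+0.835)/0.835.
90.81·Km + 5.24 = 27.78·Km + 23.2, so (90.81 − 27.78)·Km = 23.2 − 5.24.
Km = 17.96/63.03 = 0.285 µM; then Vmax = 5.24(0.285+0.0577)/0.0577 = 31.1 nmol/s.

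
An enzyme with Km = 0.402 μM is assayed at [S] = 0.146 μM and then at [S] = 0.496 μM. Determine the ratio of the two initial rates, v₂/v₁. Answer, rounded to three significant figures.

The fractional saturations are [S]/(Km+[S]) = 0.146/0.5480 = 0.2664 and 0.496/0.8980 = 0.5523.
v₂/v₁ is just their ratio: 0.5523/0.2664 = 2.07.

2.07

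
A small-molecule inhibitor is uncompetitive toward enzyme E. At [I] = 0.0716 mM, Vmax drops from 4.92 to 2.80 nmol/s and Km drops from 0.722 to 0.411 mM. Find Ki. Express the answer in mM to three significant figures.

Uncompetitive: Vmax,app = Vmax/α (and Km,app = Km/α) with α = 1 + [I]/Ki.
α = Vmax/Vmax,app = 4.92/2.80 = 1.757.
Since α = 1 + [I]/Ki, [I]/Ki = 1.757 − 1 = 0.7571 and Ki = 0.0716/0.7571 = 0.0946 mM.

0.0946 mM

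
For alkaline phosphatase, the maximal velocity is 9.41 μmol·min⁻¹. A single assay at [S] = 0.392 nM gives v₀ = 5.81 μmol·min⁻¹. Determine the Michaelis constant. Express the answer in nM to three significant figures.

0.243 nM

From v = Vmax[S]/(Km+[S]), Km = [S](Vmax − v)/v.
Km = 0.392 × (9.41 − 5.81) / 5.81 = 1.411/5.81 = 0.243 nM.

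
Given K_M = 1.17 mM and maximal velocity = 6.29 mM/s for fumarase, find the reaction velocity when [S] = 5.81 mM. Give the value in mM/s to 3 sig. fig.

5.24 mM/s

v = Vmax·[S]/(Km + [S]) = 6.29 × 5.81 / (1.17 + 5.81)
  = 36.54 / 6.980 = 5.24 mM/s.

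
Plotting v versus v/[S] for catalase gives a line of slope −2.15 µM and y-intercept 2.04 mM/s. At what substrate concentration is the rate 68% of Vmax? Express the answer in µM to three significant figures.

The Eadie–Hofstee slope gives Km = 2.15 µM (slope = −Km).
v/Vmax = [S]/(Km+[S]) = 0.68 ⇒ [S] = Km·0.68/(1−0.68) = 2.15 × 2.125 = 4.57 µM.

4.57 µM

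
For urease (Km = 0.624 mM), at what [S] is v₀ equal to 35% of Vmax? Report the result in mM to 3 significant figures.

0.336 mM

v/Vmax = [S]/(Km+[S]) = 0.35, so [S] = Km·0.35/(1 − 0.35) = 0.624 × 0.5385.
[S] = 0.336 mM.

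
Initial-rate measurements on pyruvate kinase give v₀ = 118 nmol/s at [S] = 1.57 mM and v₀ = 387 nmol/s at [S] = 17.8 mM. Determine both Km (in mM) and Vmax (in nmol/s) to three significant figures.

Km = 5.04 mM; Vmax = 496 nmol/s

In reciprocal form, 1/v = (Km/Vmax)·(1/[S]) + 1/Vmax. The two points give (1/[S], 1/v) = (0.6369, 0.008475) and (0.05618, 0.002584).
Slope = (0.008475 − 0.002584)/(0.6369 − 0.05618) = 0.01014; intercept = 0.008475 − 0.01014×0.6369 = 0.002014.
Vmax = 1/intercept = 496 nmol/s; Km = slope × Vmax = 0.01014 × 496 = 5.04 mM.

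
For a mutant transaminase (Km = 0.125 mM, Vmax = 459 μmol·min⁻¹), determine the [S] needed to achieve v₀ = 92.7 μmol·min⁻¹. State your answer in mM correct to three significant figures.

0.0316 mM

Rearranging v = Vmax[S]/(Km+[S]) gives [S] = Km·v/(Vmax − v).
[S] = 0.125 × 92.7 / (459 − 92.7) = 11.59/366.3 = 0.0316 mM.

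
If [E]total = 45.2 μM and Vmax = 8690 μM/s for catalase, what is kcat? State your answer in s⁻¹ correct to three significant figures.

192 s⁻¹

kcat = Vmax/[E]total = 8690 μM/s / 45.2 μM = 192 s⁻¹.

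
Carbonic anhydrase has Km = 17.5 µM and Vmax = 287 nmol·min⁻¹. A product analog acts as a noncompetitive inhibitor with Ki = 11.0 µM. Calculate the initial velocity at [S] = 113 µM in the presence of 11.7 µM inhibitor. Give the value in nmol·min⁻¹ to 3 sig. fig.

α = 1 + [I]/Ki = 1 + 11.7/11.0 = 2.064.
For a noncompetitive inhibitor, Vmax is reduced to Vmax/α while Km is unchanged: Km,app = 17.5 µM, Vmax,app = 139 nmol·min⁻¹.
v = Vmax,app·[S]/(Km,app + [S]) = 139 × 113/(17.5 + 113) = 120 nmol·min⁻¹.

120 nmol·min⁻¹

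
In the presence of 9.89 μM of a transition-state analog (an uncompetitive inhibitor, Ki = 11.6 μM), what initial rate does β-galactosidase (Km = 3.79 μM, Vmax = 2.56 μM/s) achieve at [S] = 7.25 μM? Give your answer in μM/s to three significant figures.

1.08 μM/s

With α = 1 + [I]/Ki = 1 + 9.89/11.6 = 1.853, the uncompetitive rate law is v = (Vmax/α)·[S] / (Km/α + [S]).
v = (2.56/1.853)×7.25 / (3.79/1.853 + 7.25) = 10.02/9.296 = 1.08 μM/s.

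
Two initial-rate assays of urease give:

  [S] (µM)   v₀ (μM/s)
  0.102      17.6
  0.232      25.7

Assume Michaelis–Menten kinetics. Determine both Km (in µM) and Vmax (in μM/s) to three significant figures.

Km = 0.131 µM; Vmax = 40.2 μM/s

From v = Vmax[S]/(Km+[S]), each point gives Vmax = v(Km+[S])/[S].
Equating: 17.6(Km+0.102)/0.102 = 25.7(Km+0.232)/0.232.
172.5·Km + 17.6 = 110.8·Km + 25.7, so (172.5 − 110.8)·Km = 25.7 − 17.6.
Km = 8.100/61.77 = 0.131 µM; then Vmax = 17.6(0.131+0.102)/0.102 = 40.2 μM/s.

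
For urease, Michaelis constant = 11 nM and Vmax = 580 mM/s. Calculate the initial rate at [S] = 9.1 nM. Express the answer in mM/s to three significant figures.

263 mM/s

[S]/(Km+[S]) = 9.1/20.10 = 0.4527, the fractional saturation.
v = 0.4527 × Vmax = 0.4527 × 580 = 263 mM/s.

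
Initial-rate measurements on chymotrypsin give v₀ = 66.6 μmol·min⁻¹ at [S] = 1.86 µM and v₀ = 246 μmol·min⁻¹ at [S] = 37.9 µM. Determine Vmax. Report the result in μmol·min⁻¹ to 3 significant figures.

In reciprocal form, 1/v = (Km/Vmax)·(1/[S]) + 1/Vmax. The two points give (1/[S], 1/v) = (0.5376, 0.01502) and (0.02639, 0.004065).
Slope = (0.01502 − 0.004065)/(0.5376 − 0.02639) = 0.02142; intercept = 0.01502 − 0.02142×0.5376 = 0.003500.
Vmax = 1/intercept = 286 μmol·min⁻¹; Km = slope × Vmax = 0.02142 × 286 = 6.12 µM.

286 μmol·min⁻¹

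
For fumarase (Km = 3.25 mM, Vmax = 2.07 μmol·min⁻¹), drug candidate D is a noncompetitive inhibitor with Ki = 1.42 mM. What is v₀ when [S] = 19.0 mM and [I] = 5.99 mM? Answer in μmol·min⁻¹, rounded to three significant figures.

With α = 1 + [I]/Ki = 1 + 5.99/1.42 = 5.218, the noncompetitive rate law is v = (Vmax/α)·[S] / (Km + [S]).
v = (2.07/5.218)×19.0 / (3.25 + 19.0) = 7.537/22.25 = 0.339 μmol·min⁻¹.

0.339 μmol·min⁻¹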